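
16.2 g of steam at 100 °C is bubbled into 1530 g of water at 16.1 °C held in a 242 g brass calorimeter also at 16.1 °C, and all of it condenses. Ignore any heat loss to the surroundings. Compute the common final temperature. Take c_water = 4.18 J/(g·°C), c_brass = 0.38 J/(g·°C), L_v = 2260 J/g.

T_f ≈ 22.6 °C

Let T be the final temperature. ΣQ_i = 0:
latent heat released on condensation: 16.2·2260 = 36612
  condensate cools 100→T: 16.2·4.18·(T − 100) = 67.72(T − 100)
  water warms: 1530·4.18·(T − 16.1) = 6395.4(T − 16.1)
  brass cup: 242·0.38·(T − 16.1) = 91.96(T − 16.1)
6555.1 T = 36612 + 6771.6 + 104446 = 147830
T ≈ 22.55 °C (< 100 °C, so full condensation is consistent).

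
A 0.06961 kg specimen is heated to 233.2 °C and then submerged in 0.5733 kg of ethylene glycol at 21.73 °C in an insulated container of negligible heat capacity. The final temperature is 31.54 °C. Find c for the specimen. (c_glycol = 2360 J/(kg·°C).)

c ≈ 946 J/(kg·°C)

Setting the total heat transfer to zero:
0.06961·c·(31.54 − 233.2) + 0.5733·2360·(31.54 − 21.73) = 0
-14.04 c = -13273
c = -13273/-14.04 ≈ 945.5 J/(kg·°C)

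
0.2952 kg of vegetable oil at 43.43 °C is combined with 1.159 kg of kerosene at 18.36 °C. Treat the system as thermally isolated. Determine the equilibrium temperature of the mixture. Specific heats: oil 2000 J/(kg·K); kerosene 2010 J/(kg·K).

T_f ≈ 23.4 °C

Net heat exchanged in the isolated system is zero:
0.2952*2000*(T − 43.43) + 1.159*2010*(T − 18.36) = 0
2920 T = 68412
T = 68412/2920 ≈ 23.43 °C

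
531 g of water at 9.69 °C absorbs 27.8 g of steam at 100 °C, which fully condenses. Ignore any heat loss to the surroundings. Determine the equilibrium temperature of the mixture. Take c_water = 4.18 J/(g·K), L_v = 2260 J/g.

Net heat exchanged in the isolated system is zero:
condense steam: −27.8×2260 = −62828; condensed water 100 °C→T: 116.2(T − 100); water warms: 531×4.18×(T − 9.69) = 2219.6(T − 9.69)
2335.8 T = 62828 + 11620 + 21508 = 95956
T ≈ 41.08 °C (< 100 °C, so full condensation is consistent).

T_f ≈ 41.1 °C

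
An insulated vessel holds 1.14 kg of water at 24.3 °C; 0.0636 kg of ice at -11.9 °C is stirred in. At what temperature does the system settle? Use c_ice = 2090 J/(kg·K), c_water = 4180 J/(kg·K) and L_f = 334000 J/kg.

Taking heat into each body as positive, Σ m c ΔT = 0:
warm ice to 0 °C: 0.0636·2090·(0 − (-11.9)) = 1581.8
  fusion: m_ice L_f = 0.0636·334000 = 21242
  meltwater 0→T: 0.0636·4180·T = 265.85 T
  water cools: 1.14·4180·(T − 24.3) = 4765.2(T − 24.3)
5031 T = 115794 − 22824 = 92970
T ≈ 18.48 °C (positive, so assuming full melt was valid).

T_f ≈ 18.5 °C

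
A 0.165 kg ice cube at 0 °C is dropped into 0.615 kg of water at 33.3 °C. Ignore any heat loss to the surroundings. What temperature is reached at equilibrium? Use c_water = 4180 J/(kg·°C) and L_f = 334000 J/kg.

Let T be the final temperature. ΣQ_i = 0:
melt ice: 0.165×334000 = 55110; meltwater 0→T: 0.165×4180×T = 689.7 T; water cools: 0.615×4180×(T − 33.3) = 2570.7(T − 33.3)
3260.4 T = 85604 − 55110 = 30494
T ≈ 9.35 °C — above 0 °C, consistent with complete melting.

T_f ≈ 9.4 °C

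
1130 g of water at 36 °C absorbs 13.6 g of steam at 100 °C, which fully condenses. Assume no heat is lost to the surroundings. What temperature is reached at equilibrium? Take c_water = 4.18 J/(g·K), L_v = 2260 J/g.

Energy balance with sensible and latent terms:
latent heat released on condensation: 13.6×2260 = 30736
  condensed water 100 °C→T: 56.85(T − 100)
  water warms: 1130×4.18×(T − 36) = 4723.4(T − 36)
4780.2 T = 30736 + 5684.8 + 170042 = 206463
T ≈ 43.19 °C, under the boiling point, so the assumption holds.

T_f ≈ 43.2 °C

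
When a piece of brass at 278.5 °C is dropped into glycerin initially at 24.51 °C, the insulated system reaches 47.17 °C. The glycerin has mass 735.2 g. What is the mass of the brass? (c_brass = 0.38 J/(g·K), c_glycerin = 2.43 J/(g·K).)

m ≈ 461 g

Conservation of energy gives ΣQ = 0:
m×0.38×(47.17 − 278.5) + 735.2×2.43×(47.17 − 24.51) = 0
-87.91 m = -40483
m = -40483/-87.91 ≈ 460.5 g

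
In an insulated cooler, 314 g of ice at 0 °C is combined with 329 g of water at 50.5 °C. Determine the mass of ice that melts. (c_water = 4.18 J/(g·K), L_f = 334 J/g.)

m_melted ≈ 208 g

Cooling the water to 0 °C releases 329·4.18·50.5 = 69449 J.
To melt every bit of ice: 314·334 = 104876 J.
69449 J < 104876 J, so only part of the ice melts and the system sits at 0 °C.
m_melt = 69449 / L_f = 207.9 g.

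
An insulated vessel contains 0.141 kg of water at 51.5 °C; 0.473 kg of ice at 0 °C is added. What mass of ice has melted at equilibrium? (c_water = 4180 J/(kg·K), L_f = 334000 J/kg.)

Water can give up m c ΔT = 0.141×4180×51.5 = 30353 J before reaching 0 °C.
To melt every bit of ice: 0.473×334000 = 157982 J.
That's not enough to melt it all — equilibrium is at 0 °C with ice remaining.
Mass melted = 30353/334000 ≈ 0.09088 kg.

m_melted ≈ 0.0909 kg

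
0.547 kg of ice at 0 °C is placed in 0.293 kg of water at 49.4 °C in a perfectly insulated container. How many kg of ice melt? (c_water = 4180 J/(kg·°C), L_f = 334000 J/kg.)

m_melted ≈ 0.181 kg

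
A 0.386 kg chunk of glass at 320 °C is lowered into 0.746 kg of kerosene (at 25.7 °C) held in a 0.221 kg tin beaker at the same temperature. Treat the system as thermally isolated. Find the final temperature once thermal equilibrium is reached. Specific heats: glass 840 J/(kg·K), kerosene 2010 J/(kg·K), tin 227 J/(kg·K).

Setting the total heat transfer to zero:
0.386×840×(T − 320) + 0.746×2010×(T − 25.7) + 0.221×227×(T − 25.7) = 0
324.24(T − 320) + 1499.5(T − 25.7) + 50.17(T − 25.7) = 0
1873.9 T = 143582
T = 143582 / 1873.9 = 76.6 °C

T_f ≈ 76.6 °C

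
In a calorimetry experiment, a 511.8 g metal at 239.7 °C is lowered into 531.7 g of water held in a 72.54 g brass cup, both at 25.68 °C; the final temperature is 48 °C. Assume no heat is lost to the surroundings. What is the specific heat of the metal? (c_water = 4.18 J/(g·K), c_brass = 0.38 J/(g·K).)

Taking heat into each body as positive, Σ m c ΔT = 0:
511.8·c·(48 − 239.7) + 531.7·4.18·(48 − 25.68) + 72.54·0.38·(48 − 25.68) = 0
-98112 c = -50222
c = -50222/-98112 ≈ 0.5119 J/(g·K)

c ≈ 0.512 J/(g·K)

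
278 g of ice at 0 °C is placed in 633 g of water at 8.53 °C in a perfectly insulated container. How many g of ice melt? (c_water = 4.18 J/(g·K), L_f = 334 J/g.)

m_melted ≈ 67.6 g

Cooling the water to 0 °C releases 633×4.18×8.53 = 22570 J.
To melt every bit of ice: 278×334 = 92852 J.
22570 J < 92852 J, so only part of the ice melts and the system sits at 0 °C.
m_melted×334 = 22570  ⇒  m_melted ≈ 67.57 g.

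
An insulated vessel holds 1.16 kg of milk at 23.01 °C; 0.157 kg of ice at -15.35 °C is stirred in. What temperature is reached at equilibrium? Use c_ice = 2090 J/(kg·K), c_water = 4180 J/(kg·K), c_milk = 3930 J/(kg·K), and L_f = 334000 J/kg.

T_f ≈ 9.1 °C

Setting the total heat transfer to zero:
warm ice to 0 °C: 0.157×2090×(0 − (-15.35)) = 5036.8; melt ice: 0.157×334000 = 52438; meltwater 0→T: 0.157×4180×T = 656.26 T; milk cools: 1.16×3930×(T − 23.01) = 4558.8(T − 23.01)
5215.1 T = 104898 − 57475 = 47423
T ≈ 9.09 °C (positive, so assuming full melt was valid).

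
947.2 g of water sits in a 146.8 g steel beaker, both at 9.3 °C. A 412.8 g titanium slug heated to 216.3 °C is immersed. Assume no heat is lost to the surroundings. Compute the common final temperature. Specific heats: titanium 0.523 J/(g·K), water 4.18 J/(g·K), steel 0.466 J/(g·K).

Conservation of energy gives ΣQ = 0:
412.8*0.523*(T − 216.3) + 947.2*4.18*(T − 9.3) + 146.8*0.466*(T − 9.3) = 0
215.89(T − 216.3) + 3959.3(T − 9.3) + 68.41(T − 9.3) = 0
(215.89 + 3959.3 + 68.41) T = 215.89*216.3 + 3959.3*9.3 + 68.41*9.3
T ≈ 19.83 °C

T_f ≈ 19.8 °C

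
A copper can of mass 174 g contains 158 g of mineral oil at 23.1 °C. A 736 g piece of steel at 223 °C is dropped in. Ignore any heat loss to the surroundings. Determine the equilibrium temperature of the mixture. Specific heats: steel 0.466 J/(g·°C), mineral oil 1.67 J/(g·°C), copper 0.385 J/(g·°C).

T_f ≈ 124.8 °C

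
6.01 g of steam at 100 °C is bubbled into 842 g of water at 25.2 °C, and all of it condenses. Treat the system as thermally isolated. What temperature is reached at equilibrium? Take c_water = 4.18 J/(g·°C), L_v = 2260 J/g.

Taking heat into each body as positive, Σ m c ΔT = 0:
condense steam: −6.01×2260 = −13583; condensate cools 100→T: 6.01×4.18×(T − 100) = 25.12(T − 100); original water: 3519.6(T − 25.2)
3544.7 T = 13583 + 2512.2 + 88693 = 104788
T ≈ 29.56 °C, under the boiling point, so the assumption holds.

T_f ≈ 29.6 °C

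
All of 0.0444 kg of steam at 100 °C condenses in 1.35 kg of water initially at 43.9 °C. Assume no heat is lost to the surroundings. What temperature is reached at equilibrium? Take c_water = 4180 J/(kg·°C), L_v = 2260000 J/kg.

T_f ≈ 62.9 °C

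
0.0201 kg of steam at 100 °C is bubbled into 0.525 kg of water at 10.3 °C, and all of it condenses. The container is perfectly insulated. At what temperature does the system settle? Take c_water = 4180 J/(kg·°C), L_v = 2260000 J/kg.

T_f ≈ 33.5 °C

Sum of m c ΔT and latent-heat terms is zero:
latent heat released on condensation: 0.0201·2260000 = 45426; condensed water 100 °C→T: 84.02(T − 100); original water: 2194.5(T − 10.3)
2278.5 T = 45426 + 8401.8 + 22603 = 76431
T ≈ 33.54 °C — below 100 °C, confirming all the steam condensed.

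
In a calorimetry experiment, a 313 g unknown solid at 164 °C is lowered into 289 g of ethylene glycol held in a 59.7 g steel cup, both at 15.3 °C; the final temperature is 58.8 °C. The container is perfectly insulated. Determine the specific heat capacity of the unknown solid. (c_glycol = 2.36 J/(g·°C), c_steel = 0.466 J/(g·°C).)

c ≈ 0.938 J/(g·°C)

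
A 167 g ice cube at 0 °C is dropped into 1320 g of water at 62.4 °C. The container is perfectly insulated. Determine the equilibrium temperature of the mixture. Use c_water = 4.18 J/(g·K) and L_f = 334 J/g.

Heat gained plus heat lost sum to zero:
melt ice: 167·334 = 55778
  warm the meltwater: 698.06 T
  water cools: 1320·4.18·(T − 62.4) = 5517.6(T − 62.4)
6215.7 T = 344298 − 55778 = 288520
T ≈ 46.42 °C — above 0 °C, consistent with complete melting.

T_f ≈ 46.4 °C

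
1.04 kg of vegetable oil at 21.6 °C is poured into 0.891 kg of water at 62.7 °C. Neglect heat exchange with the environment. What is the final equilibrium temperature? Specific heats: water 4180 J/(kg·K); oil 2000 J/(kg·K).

T_f ≈ 48.0 °C

Heat gained plus heat lost sum to zero:
0.891×4180×(T − 62.7) + 1.04×2000×(T − 21.6) = 0
3724.4(T − 62.7) + 2080(T − 21.6) = 0
(3724.4 + 2080) T = 3724.4×62.7 + 2080×21.6
T = 278447/5804.4 ≈ 47.97 °C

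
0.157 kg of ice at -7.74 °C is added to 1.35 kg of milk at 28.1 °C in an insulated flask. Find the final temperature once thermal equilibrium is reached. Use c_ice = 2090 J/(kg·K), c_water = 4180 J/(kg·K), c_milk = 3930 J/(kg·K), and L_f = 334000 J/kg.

T_f ≈ 15.8 °C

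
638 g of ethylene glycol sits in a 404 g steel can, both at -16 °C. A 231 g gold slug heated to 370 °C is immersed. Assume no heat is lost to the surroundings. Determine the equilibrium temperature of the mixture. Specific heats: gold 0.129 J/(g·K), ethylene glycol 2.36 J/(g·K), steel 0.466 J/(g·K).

T_f ≈ -9.3 °C

Heat gained plus heat lost sum to zero:
231*0.129*(T − 370) + 638*2.36*(T − (-16)) + 404*0.466*(T − (-16)) = 0
29.8(T − 370) + 1505.7(T − (-16)) + 188.26(T − (-16)) = 0
(29.8 + 1505.7 + 188.26) T = 29.8*370 + 1505.7*(-16) + 188.26*(-16)
T ≈ -9.33 °C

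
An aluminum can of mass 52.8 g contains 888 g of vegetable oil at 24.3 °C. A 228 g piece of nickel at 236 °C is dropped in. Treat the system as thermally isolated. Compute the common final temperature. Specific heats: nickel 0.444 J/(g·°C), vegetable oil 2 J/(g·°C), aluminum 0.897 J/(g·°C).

T_f ≈ 35.4 °C

T_f is the heat-capacity-weighted average of the initial temperatures:
T_f = (101.23·236 + 1776·24.3 + 47.36·24.3) / (101.23 + 1776 + 47.36)
    = 68198 / 1924.6 ≈ 35.44 °C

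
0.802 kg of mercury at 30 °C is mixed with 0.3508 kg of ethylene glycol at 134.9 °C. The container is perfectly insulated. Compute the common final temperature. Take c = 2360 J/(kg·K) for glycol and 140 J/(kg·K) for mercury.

T_f ≈ 122.4 °C

Heat lost by the glycol equals heat gained by the mercury:
0.3508×2360×(134.9 − T) = 0.802×140×(T − 30)
827.89(134.9 − T) = 112.28(T − 30)
940.17 T = 115050  ⇒  T ≈ 122.37 °C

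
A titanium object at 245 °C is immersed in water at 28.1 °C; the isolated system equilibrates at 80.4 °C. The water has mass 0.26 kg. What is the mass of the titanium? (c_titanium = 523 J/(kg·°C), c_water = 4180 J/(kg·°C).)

m ≈ 0.66 kg

|Q_titanium| = |Q_water|:
m×523×(245 − 80.4) = 0.26×4180×(80.4 − 28.1)
86086 m = 56840  ⇒  m ≈ 0.6603 kg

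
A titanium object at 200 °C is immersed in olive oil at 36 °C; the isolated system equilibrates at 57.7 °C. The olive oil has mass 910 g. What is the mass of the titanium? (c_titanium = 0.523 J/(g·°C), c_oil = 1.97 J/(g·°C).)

Heat lost by the titanium = heat gained by the oil:
m·0.523·(200 − 57.7) = 910·1.97·(57.7 − 36)
74.42 m = 38902  ⇒  m ≈ 522.7 g

m ≈ 523 g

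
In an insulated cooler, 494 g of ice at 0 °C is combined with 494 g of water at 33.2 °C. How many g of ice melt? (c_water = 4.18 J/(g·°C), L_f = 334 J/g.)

Cooling the water to 0 °C releases 494·4.18·33.2 = 68555 J.
To melt every bit of ice: 494·334 = 164996 J.
That's not enough to melt it all — equilibrium is at 0 °C with ice remaining.
m_melt = 68555 / L_f = 205.3 g.

m_melted ≈ 205 g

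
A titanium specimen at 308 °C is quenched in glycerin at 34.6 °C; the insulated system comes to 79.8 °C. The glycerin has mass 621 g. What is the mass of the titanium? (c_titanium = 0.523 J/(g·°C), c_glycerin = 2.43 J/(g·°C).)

m ≈ 572 g

Let T be the final temperature. ΣQ_i = 0:
m×0.523×(79.8 − 308) + 621×2.43×(79.8 − 34.6) = 0
-119.35 m = -68208
m = -68208/-119.35 ≈ 571.5 g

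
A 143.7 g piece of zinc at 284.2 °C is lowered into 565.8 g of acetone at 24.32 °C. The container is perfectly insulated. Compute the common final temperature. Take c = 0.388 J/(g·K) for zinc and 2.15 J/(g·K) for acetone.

T_f = Σ m_i c_i T_i / Σ m_i c_i:
T_f = (55.76·284.2 + 1216.5·24.32) / (55.76 + 1216.5)
    = 45430 / 1272.2 ≈ 35.71 °C

T_f ≈ 35.7 °C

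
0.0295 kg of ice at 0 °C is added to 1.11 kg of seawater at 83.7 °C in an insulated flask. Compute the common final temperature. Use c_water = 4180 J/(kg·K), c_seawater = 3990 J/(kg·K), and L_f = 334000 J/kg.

Energy balance with sensible and latent terms:
latent heat to melt: 0.0295×334000 = 9853
  warm the meltwater: 123.31 T
  seawater: 4428.9(T − 83.7)
4552.2 T = 370699 − 9853 = 360846
T ≈ 79.27 °C. Since T > 0 °C, the all-ice-melts assumption holds.

T_f ≈ 79.3 °C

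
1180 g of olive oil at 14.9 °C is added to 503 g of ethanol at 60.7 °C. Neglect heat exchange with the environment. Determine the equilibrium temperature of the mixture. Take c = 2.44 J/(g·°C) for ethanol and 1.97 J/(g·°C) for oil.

Let T be the final temperature. ΣQ_i = 0:
503·2.44·(T − 60.7) + 1180·1.97·(T − 14.9) = 0
1227.3(T − 60.7) + 2324.6(T − 14.9) = 0
3551.9 T = 109135
T = 109135 / 3551.9 = 30.7 °C

T_f ≈ 30.7 °C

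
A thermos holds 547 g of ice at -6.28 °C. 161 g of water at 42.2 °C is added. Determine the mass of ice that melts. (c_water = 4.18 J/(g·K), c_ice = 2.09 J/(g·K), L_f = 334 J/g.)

Heat available from the water dropping to 0 °C: 161×4.18×42.2 = 28400 J.
Warming the ice to 0 °C takes 547×2.09×6.28 = 7179.5 J, leaving 21220 J for melting.
To melt every bit of ice: 547×334 = 182698 J.
Since 21220 < 182698 J, not all the ice melts; equilibrium is at 0 °C.
m_melt = 21220 / L_f = 63.53 g.

m_melted ≈ 63.5 g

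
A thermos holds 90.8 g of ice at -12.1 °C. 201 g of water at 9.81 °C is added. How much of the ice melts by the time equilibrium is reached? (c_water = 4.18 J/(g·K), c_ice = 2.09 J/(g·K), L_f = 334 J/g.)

Water can give up m c ΔT = 201×4.18×9.81 = 8242.2 J before reaching 0 °C.
Warming the ice to 0 °C takes 90.8×2.09×12.1 = 2296.2 J, leaving 5945.9 J for melting.
To melt every bit of ice: 90.8×334 = 30327 J.
Since 5945.9 < 30327 J, not all the ice melts; equilibrium is at 0 °C.
Mass melted = 5945.9/334 ≈ 17.8 g.

m_melted ≈ 17.8 g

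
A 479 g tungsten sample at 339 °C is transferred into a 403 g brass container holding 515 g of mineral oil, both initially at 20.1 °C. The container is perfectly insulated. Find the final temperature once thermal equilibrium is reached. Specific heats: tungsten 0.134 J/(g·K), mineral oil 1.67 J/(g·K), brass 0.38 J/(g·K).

T_f ≈ 39.1 °C

Net heat exchanged in the isolated system is zero:
479·0.134·(T − 339) + 515·1.67·(T − 20.1) + 403·0.38·(T − 20.1) = 0
1077.4 T = 42124
T = 42124/1077.4 ≈ 39.10 °C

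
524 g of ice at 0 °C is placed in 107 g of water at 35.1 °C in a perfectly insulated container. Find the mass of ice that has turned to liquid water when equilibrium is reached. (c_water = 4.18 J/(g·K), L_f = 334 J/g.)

Water can give up m c ΔT = 107×4.18×35.1 = 15699 J before reaching 0 °C.
Melting all 524 g of ice would need 524×334 = 175016 J.
15699 J < 175016 J, so only part of the ice melts and the system sits at 0 °C.
Mass melted = 15699/334 ≈ 47 g.

m_melted ≈ 47 g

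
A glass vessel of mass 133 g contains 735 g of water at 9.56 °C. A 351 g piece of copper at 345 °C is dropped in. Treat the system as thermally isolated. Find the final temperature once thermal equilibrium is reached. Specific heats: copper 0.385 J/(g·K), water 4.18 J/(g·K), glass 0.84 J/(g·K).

T_f ≈ 23.2 °C

Net heat exchanged in the isolated system is zero:
351*0.385*(T − 345) + 735*4.18*(T − 9.56) + 133*0.84*(T − 9.56) = 0
135.13(T − 345) + 3072.3(T − 9.56) + 111.72(T − 9.56) = 0
3319.2 T = 77061
T = 77061/3319.2 ≈ 23.22 °C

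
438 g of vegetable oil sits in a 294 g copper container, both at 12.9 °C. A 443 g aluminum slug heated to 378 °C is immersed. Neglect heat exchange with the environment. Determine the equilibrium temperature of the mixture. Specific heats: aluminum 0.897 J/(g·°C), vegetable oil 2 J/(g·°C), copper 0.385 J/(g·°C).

T_f ≈ 117.5 °C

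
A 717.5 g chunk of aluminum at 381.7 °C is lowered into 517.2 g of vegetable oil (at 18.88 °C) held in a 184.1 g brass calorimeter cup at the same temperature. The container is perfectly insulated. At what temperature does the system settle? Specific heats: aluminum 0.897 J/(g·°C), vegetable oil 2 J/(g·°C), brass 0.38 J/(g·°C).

T_f ≈ 152.5 °C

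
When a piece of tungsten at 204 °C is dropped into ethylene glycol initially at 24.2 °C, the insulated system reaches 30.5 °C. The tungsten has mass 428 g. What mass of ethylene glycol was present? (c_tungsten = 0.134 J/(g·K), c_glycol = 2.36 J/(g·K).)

Heat lost by the tungsten = heat gained by the glycol:
428·0.134·(204 − 30.5) = m·2.36·(30.5 − 24.2)
14.87 m = 9950.6  ⇒  m ≈ 669.3 g

m ≈ 669 g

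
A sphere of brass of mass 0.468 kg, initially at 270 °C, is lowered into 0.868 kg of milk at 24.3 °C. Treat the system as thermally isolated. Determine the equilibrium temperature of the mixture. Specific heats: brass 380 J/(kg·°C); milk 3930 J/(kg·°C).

T_f ≈ 36.5 °C

|Q_brass| = |Q_milk|:
0.468*380*(270 − T) = 0.868*3930*(T − 24.3)
177.84(270 − T) = 3411.2(T − 24.3)
3589.1 T = 130910  ⇒  T ≈ 36.47 °C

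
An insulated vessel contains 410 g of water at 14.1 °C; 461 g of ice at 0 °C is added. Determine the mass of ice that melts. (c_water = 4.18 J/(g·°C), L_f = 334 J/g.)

Cooling the water to 0 °C releases 410×4.18×14.1 = 24165 J.
To melt every bit of ice: 461×334 = 153974 J.
Since 24165 < 153974 J, not all the ice melts; equilibrium is at 0 °C.
Mass melted = 24165/334 ≈ 72.35 g.

m_melted ≈ 72.3 g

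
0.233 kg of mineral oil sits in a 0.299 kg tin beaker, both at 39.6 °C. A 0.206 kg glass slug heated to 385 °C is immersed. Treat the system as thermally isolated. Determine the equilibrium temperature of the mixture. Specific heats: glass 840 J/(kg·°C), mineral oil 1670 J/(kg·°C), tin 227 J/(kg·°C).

T_f ≈ 134.5 °C

Conservation of energy gives ΣQ = 0:
0.206*840*(T − 385) + 0.233*1670*(T − 39.6) + 0.299*227*(T − 39.6) = 0
173.04(T − 385) + 389.11(T − 39.6) + 67.87(T − 39.6) = 0
630.02 T = 84717
T ≈ 134.47 °C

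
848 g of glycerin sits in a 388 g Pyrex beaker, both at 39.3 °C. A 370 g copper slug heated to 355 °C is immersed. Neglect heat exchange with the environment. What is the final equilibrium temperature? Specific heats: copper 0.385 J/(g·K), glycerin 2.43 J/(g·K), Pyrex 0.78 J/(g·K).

T_f ≈ 57.2 °C

Let T be the final temperature. ΣQ_i = 0:
370×0.385×(T − 355) + 848×2.43×(T − 39.3) + 388×0.78×(T − 39.3) = 0
142.45(T − 355) + 2060.6(T − 39.3) + 302.64(T − 39.3) = 0
(142.45 + 2060.6 + 302.64) T = 142.45×355 + 2060.6×39.3 + 302.64×39.3
T = 143447 / 2505.7 = 57.2 °C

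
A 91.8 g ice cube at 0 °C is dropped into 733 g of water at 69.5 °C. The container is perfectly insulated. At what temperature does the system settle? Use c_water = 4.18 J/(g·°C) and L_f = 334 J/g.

Taking heat into each body as positive, Σ m c ΔT = 0:
latent heat to melt: 91.8·334 = 30661; meltwater 0→T: 91.8·4.18·T = 383.72 T; water: 3063.9(T − 69.5)
3447.7 T = 212944 − 30661 = 182283
T ≈ 52.87 °C — above 0 °C, consistent with complete melting.

T_f ≈ 52.9 °C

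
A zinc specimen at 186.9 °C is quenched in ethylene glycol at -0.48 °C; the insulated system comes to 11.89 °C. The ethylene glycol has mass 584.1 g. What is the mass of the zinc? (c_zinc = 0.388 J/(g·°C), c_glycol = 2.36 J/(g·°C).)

m ≈ 251 g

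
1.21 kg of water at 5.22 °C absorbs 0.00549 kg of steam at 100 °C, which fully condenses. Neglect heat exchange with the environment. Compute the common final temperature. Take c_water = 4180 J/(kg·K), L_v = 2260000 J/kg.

Setting the total heat transfer to zero:
steam→water at 100 °C releases m L_v = 0.00549×2260000 = 12407; condensate cools 100→T: 0.00549×4180×(T − 100) = 22.95(T − 100); water warms: 1.21×4180×(T − 5.22) = 5057.8(T − 5.22)
5080.7 T = 12407 + 2294.8 + 26402 = 41104
T ≈ 8.09 °C (< 100 °C, so full condensation is consistent).

T_f ≈ 8.1 °C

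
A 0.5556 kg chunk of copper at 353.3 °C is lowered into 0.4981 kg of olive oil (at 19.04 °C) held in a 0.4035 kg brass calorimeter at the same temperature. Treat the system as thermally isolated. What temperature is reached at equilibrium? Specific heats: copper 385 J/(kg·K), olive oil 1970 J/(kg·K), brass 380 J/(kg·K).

T_f ≈ 72.1 °C

Energy conservation, ΣQ = 0:
0.5556*385*(T − 353.3) + 0.4981*1970*(T − 19.04) + 0.4035*380*(T − 19.04) = 0
213.91(T − 353.3) + 981.26(T − 19.04) + 153.33(T − 19.04) = 0
1348.5 T = 97176
T = 97176/1348.5 ≈ 72.06 °C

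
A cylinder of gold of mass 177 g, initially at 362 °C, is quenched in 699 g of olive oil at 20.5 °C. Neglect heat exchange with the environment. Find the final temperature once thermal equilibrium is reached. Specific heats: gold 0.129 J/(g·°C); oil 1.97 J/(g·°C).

T_f is the heat-capacity-weighted average of the initial temperatures:
T_f = (22.83·362 + 1377·20.5) / (22.83 + 1377)
    = 36495 / 1399.9 ≈ 26.07 °C

T_f ≈ 26.1 °C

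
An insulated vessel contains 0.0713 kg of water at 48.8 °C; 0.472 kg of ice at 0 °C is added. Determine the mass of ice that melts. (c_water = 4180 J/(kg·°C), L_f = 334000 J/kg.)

m_melted ≈ 0.0435 kg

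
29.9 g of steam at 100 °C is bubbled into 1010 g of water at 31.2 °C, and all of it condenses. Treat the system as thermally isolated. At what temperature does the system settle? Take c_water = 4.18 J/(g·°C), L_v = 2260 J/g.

T_f ≈ 48.7 °C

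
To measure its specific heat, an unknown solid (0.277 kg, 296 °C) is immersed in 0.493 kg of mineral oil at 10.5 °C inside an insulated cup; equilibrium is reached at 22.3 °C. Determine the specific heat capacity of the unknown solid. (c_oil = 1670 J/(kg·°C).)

c ≈ 128 J/(kg·°C)

Taking heat into each body as positive, Σ m c ΔT = 0:
0.277·c·(22.3 − 296) + 0.493·1670·(22.3 − 10.5) = 0
-75.81 c = -9715.1
c = -9715.1/-75.81 ≈ 128.1 J/(kg·°C)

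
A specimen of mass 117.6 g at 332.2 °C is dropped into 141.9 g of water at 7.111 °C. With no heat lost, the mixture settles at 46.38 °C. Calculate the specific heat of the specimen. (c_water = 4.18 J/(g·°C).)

c ≈ 0.693 J/(g·°C)

Energy conservation, ΣQ = 0:
117.6·c·(46.38 − 332.2) + 141.9·4.18·(46.38 − 7.111) = 0
-33612 c = -23292
c = -23292/-33612 ≈ 0.693 J/(g·°C)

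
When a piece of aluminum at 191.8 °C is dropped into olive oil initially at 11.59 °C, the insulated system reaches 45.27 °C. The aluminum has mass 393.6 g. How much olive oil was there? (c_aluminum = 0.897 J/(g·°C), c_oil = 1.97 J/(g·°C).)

m ≈ 780 g

Conservation of energy gives ΣQ = 0:
393.6·0.897·(45.27 − 191.8) + m·1.97·(45.27 − 11.59) = 0
66.35 m = 51734
m = 51734/66.35 ≈ 779.7 g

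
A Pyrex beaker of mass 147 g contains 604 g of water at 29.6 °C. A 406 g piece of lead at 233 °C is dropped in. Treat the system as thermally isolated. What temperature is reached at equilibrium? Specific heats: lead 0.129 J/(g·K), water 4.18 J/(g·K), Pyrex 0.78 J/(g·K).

T_f ≈ 33.6 °C

T_f = Σ m_i c_i T_i / Σ m_i c_i:
T_f = (52.37×233 + 2524.7×29.6 + 114.66×29.6) / (52.37 + 2524.7 + 114.66)
    = 90329 / 2691.8 ≈ 33.56 °C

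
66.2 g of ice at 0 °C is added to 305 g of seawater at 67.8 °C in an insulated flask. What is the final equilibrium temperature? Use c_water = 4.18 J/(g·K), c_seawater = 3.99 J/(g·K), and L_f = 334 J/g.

Net heat exchanged in the isolated system is zero:
latent heat to melt: 66.2·334 = 22111
  warm the meltwater: 276.72 T
  seawater: 1217(T − 67.8)
1493.7 T = 82509 − 22111 = 60398
T ≈ 40.44 °C — above 0 °C, consistent with complete melting.

T_f ≈ 40.4 °C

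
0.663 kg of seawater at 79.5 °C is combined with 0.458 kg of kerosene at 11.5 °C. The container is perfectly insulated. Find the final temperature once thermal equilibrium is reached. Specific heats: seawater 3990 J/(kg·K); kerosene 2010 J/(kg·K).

T_f ≈ 61.9 °C

Heat gained plus heat lost sum to zero:
0.663*3990*(T − 79.5) + 0.458*2010*(T − 11.5) = 0
3566 T = 220894
T = 220894 / 3566 = 61.9 °C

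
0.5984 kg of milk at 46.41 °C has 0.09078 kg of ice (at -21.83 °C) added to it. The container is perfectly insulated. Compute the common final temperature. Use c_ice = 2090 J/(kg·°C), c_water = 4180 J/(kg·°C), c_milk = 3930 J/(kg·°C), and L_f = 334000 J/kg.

Setting the total heat transfer to zero:
ice -21.83→0 °C: 0.09078·2090·21.83 = 4141.8
  melt ice: 0.09078·334000 = 30321
  meltwater 0→T: 0.09078·4180·T = 379.46 T
  milk cools: 0.5984·3930·(T − 46.41) = 2351.7(T − 46.41)
2731.2 T = 109143 − 34462 = 74681
T ≈ 27.34 °C (positive, so assuming full melt was valid).

T_f ≈ 27.3 °C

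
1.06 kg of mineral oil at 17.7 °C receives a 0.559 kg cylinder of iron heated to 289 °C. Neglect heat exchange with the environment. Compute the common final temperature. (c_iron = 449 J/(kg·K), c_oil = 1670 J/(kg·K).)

Heat gained plus heat lost sum to zero:
0.559*449*(T − 289) + 1.06*1670*(T − 17.7) = 0
250.99(T − 289) + 1770.2(T − 17.7) = 0
2021.2 T = 103869
T = 103869/2021.2 ≈ 51.39 °C

T_f ≈ 51.4 °C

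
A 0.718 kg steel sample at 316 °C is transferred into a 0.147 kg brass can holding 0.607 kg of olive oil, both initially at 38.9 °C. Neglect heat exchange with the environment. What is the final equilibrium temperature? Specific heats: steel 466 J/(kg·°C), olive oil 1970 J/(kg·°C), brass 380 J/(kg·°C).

Net heat exchanged in the isolated system is zero:
0.718*466*(T − 316) + 0.607*1970*(T − 38.9) + 0.147*380*(T − 38.9) = 0
(334.59 + 1195.8 + 55.86) T = 334.59*316 + 1195.8*38.9 + 55.86*38.9
T = 154419 / 1586.2 = 97.3 °C

T_f ≈ 97.3 °C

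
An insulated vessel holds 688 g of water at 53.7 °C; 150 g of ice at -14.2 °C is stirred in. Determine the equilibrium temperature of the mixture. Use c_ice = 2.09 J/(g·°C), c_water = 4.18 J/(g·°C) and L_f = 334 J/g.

T_f ≈ 28.5 °C

Net heat exchanged in the isolated system is zero:
ice -14.2→0 °C: 150·2.09·14.2 = 4451.7; latent heat to melt: 150·334 = 50100; meltwater 0→T: 150·4.18·T = 627 T; water: 2875.8(T − 53.7)
3502.8 T = 154433 − 54552 = 99881
T ≈ 28.51 °C — above 0 °C, consistent with complete melting.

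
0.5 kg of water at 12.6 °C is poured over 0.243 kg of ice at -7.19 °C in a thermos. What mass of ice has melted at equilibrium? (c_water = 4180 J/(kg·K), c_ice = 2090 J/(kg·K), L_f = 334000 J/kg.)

Cooling the water to 0 °C releases 0.5×4180×12.6 = 26334 J.
Warming the ice to 0 °C takes 0.243×2090×7.19 = 3651.6 J, leaving 22682 J for melting.
To melt every bit of ice: 0.243×334000 = 81162 J.
Since 22682 < 81162 J, not all the ice melts; equilibrium is at 0 °C.
Mass melted = 22682/334000 ≈ 0.06791 kg.

m_melted ≈ 0.0679 kg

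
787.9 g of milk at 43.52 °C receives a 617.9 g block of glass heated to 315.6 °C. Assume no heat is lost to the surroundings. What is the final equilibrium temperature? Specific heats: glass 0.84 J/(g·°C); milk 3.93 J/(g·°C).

With ΣQ=0 the equilibrium temperature is the m·c-weighted mean:
T_f = (519.04*315.6 + 3096.4*43.52) / (519.04 + 3096.4)
    = 298565 / 3615.5 ≈ 82.58 °C

T_f ≈ 82.6 °C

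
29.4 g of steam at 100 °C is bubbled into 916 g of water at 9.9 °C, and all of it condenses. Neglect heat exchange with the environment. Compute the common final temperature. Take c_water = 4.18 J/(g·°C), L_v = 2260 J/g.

T_f ≈ 29.5 °C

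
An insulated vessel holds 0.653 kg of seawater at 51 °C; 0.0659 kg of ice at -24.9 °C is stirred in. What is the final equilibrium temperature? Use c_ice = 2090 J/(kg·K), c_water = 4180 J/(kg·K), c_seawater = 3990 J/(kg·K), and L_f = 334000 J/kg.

T_f ≈ 37.3 °C

Heat gained plus heat lost sum to zero:
warm ice to 0 °C: 0.0659×2090×(0 − (-24.9)) = 3429.5; fusion: m_ice L_f = 0.0659×334000 = 22011; meltwater 0→T: 0.0659×4180×T = 275.46 T; seawater: 2605.5(T − 51)
2880.9 T = 132879 − 25440 = 107439
T ≈ 37.29 °C (positive, so assuming full melt was valid).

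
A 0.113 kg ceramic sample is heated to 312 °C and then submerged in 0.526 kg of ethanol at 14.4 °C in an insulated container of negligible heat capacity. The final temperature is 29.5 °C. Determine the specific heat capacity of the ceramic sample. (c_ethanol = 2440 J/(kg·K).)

m_s c (T_s − T_f) = m_ethanol c_ethanol (T_f − T_0):
0.113·c·(312 − 29.5) = 0.526·2440·(29.5 − 14.4)
31.92 c = 19380  ⇒  c ≈ 607.1 J/(kg·K)

c ≈ 607 J/(kg·K)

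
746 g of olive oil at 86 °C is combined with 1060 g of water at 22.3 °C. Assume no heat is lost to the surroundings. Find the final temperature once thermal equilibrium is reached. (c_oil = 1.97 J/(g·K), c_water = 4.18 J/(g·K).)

T_f ≈ 38.2 °C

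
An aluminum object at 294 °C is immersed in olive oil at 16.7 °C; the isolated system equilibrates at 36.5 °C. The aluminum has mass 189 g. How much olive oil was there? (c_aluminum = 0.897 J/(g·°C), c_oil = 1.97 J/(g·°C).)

Heat lost by the aluminum = heat gained by the oil:
189·0.897·(294 − 36.5) = m·1.97·(36.5 − 16.7)
39.01 m = 43655  ⇒  m ≈ 1119 g

m ≈ 1120 g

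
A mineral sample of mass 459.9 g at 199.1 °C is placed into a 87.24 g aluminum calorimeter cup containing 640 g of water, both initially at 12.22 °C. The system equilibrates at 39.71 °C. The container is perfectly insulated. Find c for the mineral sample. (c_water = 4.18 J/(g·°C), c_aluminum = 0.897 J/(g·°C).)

Conservation of energy gives ΣQ = 0:
459.9×c×(39.71 − 199.1) + 640×4.18×(39.71 − 12.22) + 87.24×0.897×(39.71 − 12.22) = 0
-73303 c = -75692
c = -75692/-73303 ≈ 1.033 J/(g·°C)

c ≈ 1.03 J/(g·°C)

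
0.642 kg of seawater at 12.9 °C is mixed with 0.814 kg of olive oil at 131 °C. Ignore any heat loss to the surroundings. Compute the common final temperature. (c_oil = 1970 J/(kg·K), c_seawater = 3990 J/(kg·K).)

T_f ≈ 58.4 °C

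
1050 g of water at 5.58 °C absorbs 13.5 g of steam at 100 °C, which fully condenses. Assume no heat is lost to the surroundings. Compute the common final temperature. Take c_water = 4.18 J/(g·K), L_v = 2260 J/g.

T_f ≈ 13.6 °C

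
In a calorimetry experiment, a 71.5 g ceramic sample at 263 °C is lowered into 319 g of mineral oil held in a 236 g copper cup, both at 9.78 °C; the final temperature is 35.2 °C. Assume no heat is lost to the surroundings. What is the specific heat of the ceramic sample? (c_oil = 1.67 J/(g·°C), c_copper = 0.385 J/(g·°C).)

c ≈ 0.973 J/(g·°C)

Conservation of energy gives ΣQ = 0:
71.5×c×(35.2 − 263) + 319×1.67×(35.2 − 9.78) + 236×0.385×(35.2 − 9.78) = 0
-16288 c = -15852
c = -15852/-16288 ≈ 0.9732 J/(g·°C)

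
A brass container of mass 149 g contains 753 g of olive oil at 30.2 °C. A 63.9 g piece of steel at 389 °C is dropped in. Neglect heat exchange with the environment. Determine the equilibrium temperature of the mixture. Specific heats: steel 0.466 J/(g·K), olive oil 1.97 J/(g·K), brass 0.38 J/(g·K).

Taking heat into each body as positive, Σ m c ΔT = 0:
63.9*0.466*(T − 389) + 753*1.97*(T − 30.2) + 149*0.38*(T − 30.2) = 0
29.78(T − 389) + 1483.4(T − 30.2) + 56.62(T − 30.2) = 0
(29.78 + 1483.4 + 56.62) T = 29.78*389 + 1483.4*30.2 + 56.62*30.2
T = 58092/1569.8 ≈ 37.01 °C

T_f ≈ 37.0 °C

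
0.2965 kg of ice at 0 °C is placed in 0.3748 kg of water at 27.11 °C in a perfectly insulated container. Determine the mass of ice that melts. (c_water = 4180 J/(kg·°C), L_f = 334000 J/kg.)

Cooling the water to 0 °C releases 0.3748·4180·27.11 = 42472 J.
To melt every bit of ice: 0.2965·334000 = 99031 J.
42472 J < 99031 J, so only part of the ice melts and the system sits at 0 °C.
m_melted·334000 = 42472  ⇒  m_melted ≈ 0.1272 kg.

m_melted ≈ 0.127 kg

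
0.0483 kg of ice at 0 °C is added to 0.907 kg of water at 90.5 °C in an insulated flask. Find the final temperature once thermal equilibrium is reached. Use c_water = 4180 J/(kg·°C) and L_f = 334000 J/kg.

T_f ≈ 81.9 °C

Setting the total heat transfer to zero:
fusion: m_ice L_f = 0.0483·334000 = 16132; meltwater 0→T: 0.0483·4180·T = 201.89 T; water cools: 0.907·4180·(T − 90.5) = 3791.3(T − 90.5)
3993.2 T = 343109 − 16132 = 326977
T ≈ 81.88 °C (positive, so assuming full melt was valid).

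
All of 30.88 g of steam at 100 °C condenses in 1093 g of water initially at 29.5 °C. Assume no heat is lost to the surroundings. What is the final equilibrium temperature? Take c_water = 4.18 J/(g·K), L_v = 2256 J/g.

T_f ≈ 46.3 °C

Energy conservation, ΣQ = 0:
condense steam: −30.88·2256 = −69665
  condensed water 100 °C→T: 129.08(T − 100)
  water warms: 1093·4.18·(T − 29.5) = 4568.7(T − 29.5)
4697.8 T = 69665 + 12908 + 134778 = 217351
T ≈ 46.27 °C — below 100 °C, confirming all the steam condensed.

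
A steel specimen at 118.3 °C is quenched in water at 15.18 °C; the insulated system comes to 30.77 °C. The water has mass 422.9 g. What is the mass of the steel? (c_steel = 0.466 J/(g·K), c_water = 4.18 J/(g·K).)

|Q_steel| = |Q_water|:
m×0.466×(118.3 − 30.77) = 422.9×4.18×(30.77 − 15.18)
40.79 m = 27559  ⇒  m ≈ 675.6 g

m ≈ 676 g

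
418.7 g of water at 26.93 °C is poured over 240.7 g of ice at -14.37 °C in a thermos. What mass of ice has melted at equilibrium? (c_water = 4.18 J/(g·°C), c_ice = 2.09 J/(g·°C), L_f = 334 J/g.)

m_melted ≈ 119 g

Heat available from the water dropping to 0 °C: 418.7·4.18·26.93 = 47132 J.
Warming the ice to 0 °C takes 240.7·2.09·14.37 = 7229 J, leaving 39903 J for melting.
Fully melting the ice requires m_ice L_f = 240.7·334 = 80394 J.
That's not enough to melt it all — equilibrium is at 0 °C with ice remaining.
m_melt = 39903 / L_f = 119.5 g.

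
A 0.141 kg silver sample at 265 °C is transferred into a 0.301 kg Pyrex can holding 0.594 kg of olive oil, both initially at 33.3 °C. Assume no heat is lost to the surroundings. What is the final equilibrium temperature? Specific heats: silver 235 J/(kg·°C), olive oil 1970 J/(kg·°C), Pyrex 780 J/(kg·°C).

Energy conservation, ΣQ = 0:
0.141·235·(T − 265) + 0.594·1970·(T − 33.3) + 0.301·780·(T − 33.3) = 0
33.13(T − 265) + 1170.2(T − 33.3) + 234.78(T − 33.3) = 0
1438.1 T = 55566
T ≈ 38.64 °C

T_f ≈ 38.6 °C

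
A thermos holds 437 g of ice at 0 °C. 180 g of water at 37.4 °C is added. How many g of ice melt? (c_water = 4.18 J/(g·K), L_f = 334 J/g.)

m_melted ≈ 84.3 g

Water can give up m c ΔT = 180×4.18×37.4 = 28140 J before reaching 0 °C.
To melt every bit of ice: 437×334 = 145958 J.
That's not enough to melt it all — equilibrium is at 0 °C with ice remaining.
m_melted×334 = 28140  ⇒  m_melted ≈ 84.25 g.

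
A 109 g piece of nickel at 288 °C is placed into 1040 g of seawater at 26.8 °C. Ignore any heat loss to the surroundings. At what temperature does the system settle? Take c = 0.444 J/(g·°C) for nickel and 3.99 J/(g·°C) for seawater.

Heat lost by the nickel equals heat gained by the seawater:
109·0.444·(288 − T) = 1040·3.99·(T − 26.8)
48.4(288 − T) = 4149.6(T − 26.8)
4198 T = 125147  ⇒  T ≈ 29.81 °C

T_f ≈ 29.8 °C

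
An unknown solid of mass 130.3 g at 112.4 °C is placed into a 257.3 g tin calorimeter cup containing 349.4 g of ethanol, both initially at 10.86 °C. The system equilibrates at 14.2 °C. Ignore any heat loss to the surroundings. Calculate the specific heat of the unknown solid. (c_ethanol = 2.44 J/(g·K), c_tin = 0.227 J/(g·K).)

c ≈ 0.238 J/(g·K)

Energy conservation, ΣQ = 0:
130.3·c·(14.2 − 112.4) + 349.4·2.44·(14.2 − 10.86) + 257.3·0.227·(14.2 − 10.86) = 0
-12795 c = -3042.5
c = -3042.5/-12795 ≈ 0.2378 J/(g·K)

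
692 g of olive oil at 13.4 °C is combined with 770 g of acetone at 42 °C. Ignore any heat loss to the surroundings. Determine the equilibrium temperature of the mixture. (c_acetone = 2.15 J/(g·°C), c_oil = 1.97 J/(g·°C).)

T_f ≈ 29.1 °C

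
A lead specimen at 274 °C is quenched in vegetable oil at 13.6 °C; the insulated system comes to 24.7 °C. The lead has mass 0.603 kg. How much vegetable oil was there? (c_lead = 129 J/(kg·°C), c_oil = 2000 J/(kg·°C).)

Taking heat into each body as positive, Σ m c ΔT = 0:
0.603·129·(24.7 − 274) + m·2000·(24.7 − 13.6) = 0
22200 m = 19392
m = 19392/22200 ≈ 0.8735 kg

m ≈ 0.874 kg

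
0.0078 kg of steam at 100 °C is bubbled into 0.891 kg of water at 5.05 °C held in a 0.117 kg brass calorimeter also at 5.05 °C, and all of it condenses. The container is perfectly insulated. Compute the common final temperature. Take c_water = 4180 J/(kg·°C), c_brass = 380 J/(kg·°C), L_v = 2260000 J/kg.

Net heat exchanged in the isolated system is zero:
latent heat released on condensation: 0.0078×2260000 = 17628
  condensate cools 100→T: 0.0078×4180×(T − 100) = 32.6(T − 100)
  original water: 3724.4(T − 5.05)
  cup: 44.46(T − 5.05)
3801.4 T = 17628 + 3260.4 + 19033 = 39921
T ≈ 10.50 °C (< 100 °C, so full condensation is consistent).

T_f ≈ 10.5 °C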